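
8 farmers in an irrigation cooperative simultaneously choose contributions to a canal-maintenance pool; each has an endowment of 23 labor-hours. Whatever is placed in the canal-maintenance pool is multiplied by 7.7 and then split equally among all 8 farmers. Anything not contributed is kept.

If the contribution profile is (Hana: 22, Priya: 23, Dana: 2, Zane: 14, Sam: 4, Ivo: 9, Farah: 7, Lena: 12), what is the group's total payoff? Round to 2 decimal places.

807.10 labor-hours

Total contributed: 22 + 23 + 2 + 14 + 4 + 9 + 7 + 12 = 93; total kept: 8 × 23 − 93 = 91.
The canal-maintenance pool pays out 7.7 × 93 = 716.10 in aggregate.
Group total = 91 + 716.10 = 807.10.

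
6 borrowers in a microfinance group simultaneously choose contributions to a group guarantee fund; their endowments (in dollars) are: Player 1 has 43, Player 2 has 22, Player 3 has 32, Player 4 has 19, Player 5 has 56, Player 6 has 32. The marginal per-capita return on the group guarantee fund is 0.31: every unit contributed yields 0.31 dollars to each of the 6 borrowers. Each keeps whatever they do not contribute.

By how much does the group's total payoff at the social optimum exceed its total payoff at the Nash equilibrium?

The private return per contributed unit is 0.31 < 1 for everyone, so the Nash equilibrium is zero contribution and the group total is Σ E_j = 43 + 22 + 32 + 19 + 56 + 32 = 204.
Each contributed unit returns 1.860 to the group, so the social optimum is full contribution by everyone: group total = 1.860 × 204 = 379.44.
Efficiency loss = (1.860 − 1) × 204 = 175.44.

175.44 dollars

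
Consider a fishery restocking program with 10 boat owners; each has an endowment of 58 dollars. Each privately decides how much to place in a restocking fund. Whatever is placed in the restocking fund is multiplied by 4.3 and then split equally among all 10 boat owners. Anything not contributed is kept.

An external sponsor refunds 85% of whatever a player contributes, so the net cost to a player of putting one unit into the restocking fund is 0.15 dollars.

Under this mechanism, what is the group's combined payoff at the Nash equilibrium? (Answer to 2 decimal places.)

Under the mechanism each unit contributed yields (4.3/10) / 0.15 = 2.8667 back to its contributor per unit of net cost, which exceeds 1, making full contribution the dominant choice for everyone.
So the Nash equilibrium is full contribution by all 10; the group earns 10 × (58 × 0.85 + 4.3 × 58) = 2987.00.

2987.00 dollars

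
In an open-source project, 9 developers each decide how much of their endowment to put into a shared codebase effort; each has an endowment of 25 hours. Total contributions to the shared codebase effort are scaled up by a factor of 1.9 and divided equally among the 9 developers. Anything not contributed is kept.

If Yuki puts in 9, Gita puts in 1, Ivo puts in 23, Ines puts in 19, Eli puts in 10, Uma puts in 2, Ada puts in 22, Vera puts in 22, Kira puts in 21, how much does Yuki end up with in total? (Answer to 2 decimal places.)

43.23 hours

Total contributed: 9 + 1 + 23 + 19 + 10 + 2 + 22 + 22 + 21 = 129.
Each receives 1.9 × 129 / 9 = 27.23 from the shared codebase effort.
Yuki keeps 25 − 9 = 16, so Yuki's payoff is 16 + 27.23 = 43.23.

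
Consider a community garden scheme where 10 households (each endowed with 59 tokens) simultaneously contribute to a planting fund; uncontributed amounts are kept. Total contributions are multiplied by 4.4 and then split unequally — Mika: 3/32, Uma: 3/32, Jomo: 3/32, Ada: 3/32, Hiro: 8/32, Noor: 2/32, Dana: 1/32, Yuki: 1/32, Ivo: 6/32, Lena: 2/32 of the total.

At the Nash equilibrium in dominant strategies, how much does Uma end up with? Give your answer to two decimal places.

83.34 tokens

For player j, contributing a unit is worthwhile iff 4.4 × (j's share) ≥ 1, i.e. iff j's share is at least 0.2273.
Only Hiro (8/32) clears that bar, contributing 59; the remaining 9 contribute 0. Total contributed: 59.
Uma keeps 59 and receives 4.4 × 59 × 3/32 = 24.34 from the planting fund, for a payoff of 83.34.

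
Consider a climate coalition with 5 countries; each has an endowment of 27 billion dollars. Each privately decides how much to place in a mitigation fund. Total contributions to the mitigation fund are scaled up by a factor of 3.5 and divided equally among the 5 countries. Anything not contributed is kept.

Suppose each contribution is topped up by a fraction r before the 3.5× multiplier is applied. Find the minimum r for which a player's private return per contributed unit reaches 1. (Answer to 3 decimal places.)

With matching at rate r, one contributed unit becomes (1 + r) in the mitigation fund and returns 3.5 × (1 + r) / 5 to the contributor.
Setting this equal to 1: 1 + r = 5/3.5 = 1.4286.
So the minimum matching rate is r = 1.4286 − 1 = 0.429.

0.429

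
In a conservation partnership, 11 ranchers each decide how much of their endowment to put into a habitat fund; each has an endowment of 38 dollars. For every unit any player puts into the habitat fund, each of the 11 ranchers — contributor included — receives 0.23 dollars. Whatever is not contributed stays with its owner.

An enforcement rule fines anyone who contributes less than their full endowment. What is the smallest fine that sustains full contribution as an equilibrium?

29.26 dollars

Given the others contribute fully, the best deviation is to contribute 0 (any partial contribution still incurs the fine and gives up units whose private return 0.23 is below 1).
Deviating from 38 to 0 saves 38 dollars but forfeits the deviator's share of the drop in the habitat fund: 0.23 × 38 = 8.74.
So the deviation gain is 38 − 8.74 = 29.26, and the fine must be at least 29.26 dollars to wipe it out.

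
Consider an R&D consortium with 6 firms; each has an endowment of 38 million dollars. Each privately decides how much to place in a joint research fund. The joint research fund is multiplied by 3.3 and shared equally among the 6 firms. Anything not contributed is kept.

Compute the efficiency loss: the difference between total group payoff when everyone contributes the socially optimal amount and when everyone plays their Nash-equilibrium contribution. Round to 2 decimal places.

Each contributed unit returns 3.3/6 = 0.5500 to its contributor — below 1 — so contributing 0 is dominant for every player. At the Nash equilibrium everyone keeps their 38, and the group total is 6 × 38 = 228.
Each contributed unit returns 3.300 to the group as a whole (0.5500 to each of 6 players), which exceeds 1, so the social optimum is full contribution: group total = 3.300 × 228 = 752.40.
Efficiency loss = 752.40 − 228 = 524.40.

524.40 million dollars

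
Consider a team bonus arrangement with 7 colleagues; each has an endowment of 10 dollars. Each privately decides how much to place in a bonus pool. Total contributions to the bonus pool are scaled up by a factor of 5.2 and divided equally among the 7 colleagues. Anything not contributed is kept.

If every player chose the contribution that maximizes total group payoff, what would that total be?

364.00 dollars

Each contributed unit returns 5.200 to the group as a whole (0.7429 to each of 7 players), which exceeds 1, so the social optimum is full contribution: group total = 5.200 × 70 = 364.00.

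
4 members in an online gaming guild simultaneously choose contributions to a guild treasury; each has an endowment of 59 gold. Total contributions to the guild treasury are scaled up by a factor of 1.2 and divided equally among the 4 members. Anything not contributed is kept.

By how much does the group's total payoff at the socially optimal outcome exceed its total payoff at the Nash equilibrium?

Each contributed unit returns 1.2/4 = 0.3000 to its contributor — below 1 — so contributing 0 is dominant for every player. At the Nash equilibrium everyone keeps their 59, and the group total is 4 × 59 = 236.
Each contributed unit returns 1.200 to the group as a whole (0.3000 to each of 4 players), which exceeds 1, so the social optimum is full contribution: group total = 1.200 × 236 = 283.20.
Efficiency loss = 283.20 − 236 = 47.20.

47.20 gold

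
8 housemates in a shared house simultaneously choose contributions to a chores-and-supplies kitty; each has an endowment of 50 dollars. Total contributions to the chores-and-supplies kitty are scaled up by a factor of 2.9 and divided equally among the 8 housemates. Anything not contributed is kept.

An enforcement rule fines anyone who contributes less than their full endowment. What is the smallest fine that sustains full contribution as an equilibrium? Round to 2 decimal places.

Given the others contribute fully, the best deviation is to contribute 0 (any partial contribution still incurs the fine and gives up units whose private return 0.3625 is below 1).
Deviating from 50 to 0 saves 50 dollars but forfeits the deviator's share of the drop in the chores-and-supplies kitty: 2.9/8 × 50 = 18.12.
So the deviation gain is 50 − 18.12 = 31.88, and the fine must be at least 31.88 dollars to wipe it out.

31.88 dollars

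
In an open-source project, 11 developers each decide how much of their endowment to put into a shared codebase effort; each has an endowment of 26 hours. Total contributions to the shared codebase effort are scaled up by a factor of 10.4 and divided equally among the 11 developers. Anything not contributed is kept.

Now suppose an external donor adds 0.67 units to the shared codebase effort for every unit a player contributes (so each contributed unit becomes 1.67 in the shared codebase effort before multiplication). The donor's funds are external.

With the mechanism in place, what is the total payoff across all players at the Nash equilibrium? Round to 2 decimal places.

Under the mechanism each unit contributed yields 10.4 × 1.67 / 11 = 1.5789 back to its contributor per unit of net cost, which exceeds 1, making full contribution the dominant choice for everyone.
At the Nash equilibrium everyone contributes 26. Group total payoff = 10.4 × 1.67 × 286 = 4967.25.

4967.25 hours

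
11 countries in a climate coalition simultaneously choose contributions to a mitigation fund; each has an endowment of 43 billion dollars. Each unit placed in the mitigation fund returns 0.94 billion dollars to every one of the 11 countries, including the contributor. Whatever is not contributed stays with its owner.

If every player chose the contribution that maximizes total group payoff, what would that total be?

Each contributed unit returns 10.340 to the group as a whole (0.94 to each of 11 players), which exceeds 1, so the social optimum is full contribution: group total = 10.340 × 473 = 4890.82.

4890.82 billion dollars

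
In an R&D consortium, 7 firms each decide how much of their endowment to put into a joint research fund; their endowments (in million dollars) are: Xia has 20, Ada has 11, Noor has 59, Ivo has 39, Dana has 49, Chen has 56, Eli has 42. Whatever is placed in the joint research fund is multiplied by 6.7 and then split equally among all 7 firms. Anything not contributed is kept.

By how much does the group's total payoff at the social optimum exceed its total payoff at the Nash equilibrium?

The private return per contributed unit is 6.7/7 = 0.9571 < 1 for every player regardless of endowment, so the Nash equilibrium is zero contribution and the group total is Σ E_j = 20 + 11 + 59 + 39 + 49 + 56 + 42 = 276.
Each contributed unit returns 6.700 to the group, so the social optimum is full contribution by everyone: group total = 6.700 × 276 = 1849.20.
Efficiency loss = (6.700 − 1) × 276 = 1573.20.

1573.20 million dollars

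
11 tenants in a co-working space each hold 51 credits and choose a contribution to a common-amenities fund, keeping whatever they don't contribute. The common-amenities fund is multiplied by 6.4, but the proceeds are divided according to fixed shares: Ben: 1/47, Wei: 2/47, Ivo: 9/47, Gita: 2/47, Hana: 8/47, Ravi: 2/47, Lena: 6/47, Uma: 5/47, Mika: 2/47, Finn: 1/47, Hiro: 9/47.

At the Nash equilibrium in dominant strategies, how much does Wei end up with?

92.67 credits

A player with share s gets back 6.4·s per unit contributed, so full contribution is dominant for anyone with s > 1/6.4 = 0.1563 and zero contribution is dominant for anyone below.
The shares above 0.1563 belong to Ivo, Hana and Hiro, contributing 51 each; the remaining 8 contribute 0. Total contributed: 153.
Wei keeps 51 and receives 6.4 × 153 × 2/47 = 41.67 from the common-amenities fund, for a payoff of 92.67.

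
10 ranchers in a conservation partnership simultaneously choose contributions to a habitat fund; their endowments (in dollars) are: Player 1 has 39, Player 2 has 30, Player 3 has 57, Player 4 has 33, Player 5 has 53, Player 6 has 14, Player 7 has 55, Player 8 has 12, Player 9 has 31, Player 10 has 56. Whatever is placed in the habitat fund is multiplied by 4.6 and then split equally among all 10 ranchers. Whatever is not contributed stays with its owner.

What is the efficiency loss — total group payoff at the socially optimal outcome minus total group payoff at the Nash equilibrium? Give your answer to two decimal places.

1368.00 dollars

The private return per contributed unit is 4.6/10 = 0.4600 < 1 for every player regardless of endowment, so the Nash equilibrium is zero contribution and the group total is Σ E_j = 39 + 30 + 57 + 33 + 53 + 14 + 55 + 12 + 31 + 56 = 380.
Each contributed unit returns 4.600 to the group, so the social optimum is full contribution by everyone: group total = 4.600 × 380 = 1748.00.
Efficiency loss = (4.600 − 1) × 380 = 1368.00.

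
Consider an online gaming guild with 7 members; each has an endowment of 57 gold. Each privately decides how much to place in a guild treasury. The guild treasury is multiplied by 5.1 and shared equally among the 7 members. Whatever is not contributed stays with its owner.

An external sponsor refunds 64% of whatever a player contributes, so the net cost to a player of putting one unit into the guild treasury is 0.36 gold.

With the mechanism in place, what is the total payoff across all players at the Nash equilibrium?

2290.26 gold

The effective private return per unit is now (5.1/7) / 0.36 = 2.0238 > 1, so every player's dominant strategy flips to full contribution.
So the Nash equilibrium is full contribution by all 7; the group earns 7 × (57 × 0.64 + 5.1 × 57) = 2290.26.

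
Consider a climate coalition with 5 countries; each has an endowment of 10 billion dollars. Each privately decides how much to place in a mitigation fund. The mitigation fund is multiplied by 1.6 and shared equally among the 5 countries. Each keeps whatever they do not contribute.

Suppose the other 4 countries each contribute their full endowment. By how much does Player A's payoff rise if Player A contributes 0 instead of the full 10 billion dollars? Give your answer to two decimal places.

Switching from a contribution of 10 to 0 lets Player A keep an extra 10 billion dollars, but lowers the mitigation fund by 10, which costs Player A their own share of that drop: 1.6/5 × 10 = 3.20.
Net gain = 10 − 3.20 = 6.80. The private return per contributed unit (0.3200) is below 1, so free-riding is indeed the best response regardless of what the others do.

6.80 billion dollars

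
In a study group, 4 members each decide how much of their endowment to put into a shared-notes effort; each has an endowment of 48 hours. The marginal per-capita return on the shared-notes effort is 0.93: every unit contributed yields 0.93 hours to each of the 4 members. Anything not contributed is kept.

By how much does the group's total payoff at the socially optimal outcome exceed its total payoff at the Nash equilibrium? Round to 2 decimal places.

The private return per contributed unit is 0.93 < 1, so contributing 0 is dominant for every player. At the Nash equilibrium everyone keeps their 48, and the group total is 4 × 48 = 192.
Each contributed unit returns 3.720 to the group as a whole (0.93 to each of 4 players), which exceeds 1, so the social optimum is full contribution: group total = 3.720 × 192 = 714.24.
Efficiency loss = 714.24 − 192 = 522.24.

522.24 hours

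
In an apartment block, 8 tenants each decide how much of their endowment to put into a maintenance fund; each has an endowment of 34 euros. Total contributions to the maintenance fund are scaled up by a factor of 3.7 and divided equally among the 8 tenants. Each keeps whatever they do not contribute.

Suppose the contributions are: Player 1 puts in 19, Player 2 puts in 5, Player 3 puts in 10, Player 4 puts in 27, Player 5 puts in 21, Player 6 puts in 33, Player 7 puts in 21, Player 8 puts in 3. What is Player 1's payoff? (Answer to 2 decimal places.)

Total contributed: 19 + 5 + 10 + 27 + 21 + 33 + 21 + 3 = 139.
Each receives 3.7 × 139 / 8 = 64.29 from the maintenance fund.
Player 1 keeps 34 − 19 = 15, so Player 1's payoff is 15 + 64.29 = 79.29.

79.29 euros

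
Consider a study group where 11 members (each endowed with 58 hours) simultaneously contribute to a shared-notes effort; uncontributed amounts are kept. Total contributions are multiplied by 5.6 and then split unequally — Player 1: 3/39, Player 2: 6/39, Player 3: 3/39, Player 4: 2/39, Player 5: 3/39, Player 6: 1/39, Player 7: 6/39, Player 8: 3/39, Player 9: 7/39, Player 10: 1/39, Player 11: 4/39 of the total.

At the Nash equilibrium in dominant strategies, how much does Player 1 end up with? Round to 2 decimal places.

Each unit j contributes comes back to j as 5.6 × (j's share), so j prefers to contribute only if that share exceeds 1/5.6 = 0.1786; otherwise keeping the unit dominates.
Player 9 alone (share 7/39) is above the threshold, contributing 58; the remaining 10 contribute 0. Total contributed: 58.
Player 1 keeps 58 and receives 5.6 × 58 × 3/39 = 24.98 from the shared-notes effort, for a payoff of 82.98.

82.98 hours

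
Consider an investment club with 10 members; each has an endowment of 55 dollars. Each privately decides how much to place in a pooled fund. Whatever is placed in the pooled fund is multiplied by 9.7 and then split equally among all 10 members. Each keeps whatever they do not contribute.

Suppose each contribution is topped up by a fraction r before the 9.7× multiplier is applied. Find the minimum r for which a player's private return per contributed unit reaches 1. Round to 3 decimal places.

0.031

With matching at rate r, one contributed unit becomes (1 + r) in the pooled fund and returns 9.7 × (1 + r) / 10 to the contributor.
Setting this equal to 1: 1 + r = 10/9.7 = 1.0309.
So the minimum matching rate is r = 1.0309 − 1 = 0.031.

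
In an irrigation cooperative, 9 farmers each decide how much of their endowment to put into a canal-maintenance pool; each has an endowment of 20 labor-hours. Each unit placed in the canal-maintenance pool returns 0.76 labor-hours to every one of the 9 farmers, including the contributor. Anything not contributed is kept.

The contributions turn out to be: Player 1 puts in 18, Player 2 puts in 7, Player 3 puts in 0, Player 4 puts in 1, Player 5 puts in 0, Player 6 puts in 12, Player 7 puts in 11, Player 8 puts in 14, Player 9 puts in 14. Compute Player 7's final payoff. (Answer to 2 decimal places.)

Total contributed: 18 + 7 + 0 + 1 + 0 + 12 + 11 + 14 + 14 = 77.
Each receives 0.76 × 77 = 58.52 from the canal-maintenance pool.
Player 7 keeps 20 − 11 = 9, so Player 7's payoff is 9 + 58.52 = 67.52.

67.52 labor-hours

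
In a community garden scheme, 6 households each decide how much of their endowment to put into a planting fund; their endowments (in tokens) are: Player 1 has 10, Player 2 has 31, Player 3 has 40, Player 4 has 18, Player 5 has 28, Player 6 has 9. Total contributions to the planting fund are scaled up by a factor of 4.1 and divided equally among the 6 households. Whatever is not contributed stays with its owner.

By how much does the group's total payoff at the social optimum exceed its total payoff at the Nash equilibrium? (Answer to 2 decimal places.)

The private return per contributed unit is 4.1/6 = 0.6833 < 1 for every player regardless of endowment, so the Nash equilibrium is zero contribution and the group total is Σ E_j = 10 + 31 + 40 + 18 + 28 + 9 = 136.
Each contributed unit returns 4.100 to the group, so the social optimum is full contribution by everyone: group total = 4.100 × 136 = 557.60.
Efficiency loss = (4.100 − 1) × 136 = 421.60.

421.60 tokens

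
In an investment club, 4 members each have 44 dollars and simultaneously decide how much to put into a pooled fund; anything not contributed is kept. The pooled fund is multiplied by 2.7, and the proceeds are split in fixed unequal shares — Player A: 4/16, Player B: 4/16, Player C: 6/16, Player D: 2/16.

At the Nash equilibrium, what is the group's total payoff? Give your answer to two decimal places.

250.80 dollars

Each unit j contributes comes back to j as 2.7 × (j's share), so j prefers to contribute only if that share exceeds 1/2.7 = 0.3704; otherwise keeping the unit dominates.
The only share above 0.3704 is Player C's 6/16, contributing 44; the remaining 3 contribute 0. Total contributed: 44.
The pooled fund pays out 2.7 × 44 = 118.80 in total (split across the unequal shares, but the aggregate is all that matters for the group sum).
The 3 free-riders keep 44 each, adding 132. Group total = 132 + 118.80 = 250.80.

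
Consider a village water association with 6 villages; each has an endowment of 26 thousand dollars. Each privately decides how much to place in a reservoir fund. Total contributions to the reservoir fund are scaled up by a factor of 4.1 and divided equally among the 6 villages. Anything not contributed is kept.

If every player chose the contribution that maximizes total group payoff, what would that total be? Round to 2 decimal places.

Each contributed unit returns 4.100 to the group as a whole (0.6833 to each of 6 players), which exceeds 1, so the social optimum is full contribution: group total = 4.100 × 156 = 639.60.

639.60 thousand dollars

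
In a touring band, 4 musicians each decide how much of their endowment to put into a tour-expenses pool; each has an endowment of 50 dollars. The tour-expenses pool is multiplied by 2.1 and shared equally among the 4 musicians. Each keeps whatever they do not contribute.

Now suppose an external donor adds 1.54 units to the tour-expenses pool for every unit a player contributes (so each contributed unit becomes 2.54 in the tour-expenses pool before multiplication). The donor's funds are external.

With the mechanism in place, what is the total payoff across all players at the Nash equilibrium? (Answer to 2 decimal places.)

1066.80 dollars

With the mechanism, a contributed unit returns 2.1 × 2.54 / 4 = 1.3335 per unit of net cost to the contributor — now above 1 — so contributing fully is weakly dominant for every player.
So the Nash equilibrium is full contribution by all 4; the group earns 2.1 × 2.54 × 200 = 1066.80.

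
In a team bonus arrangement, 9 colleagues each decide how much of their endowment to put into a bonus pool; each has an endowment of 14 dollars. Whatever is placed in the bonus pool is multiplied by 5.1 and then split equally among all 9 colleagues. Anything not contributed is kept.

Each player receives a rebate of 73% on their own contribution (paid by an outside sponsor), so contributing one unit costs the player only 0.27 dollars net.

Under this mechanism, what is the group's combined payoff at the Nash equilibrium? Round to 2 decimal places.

With the mechanism, a contributed unit returns (5.1/9) / 0.27 = 2.0988 per unit of net cost to the contributor — now above 1 — so contributing fully is weakly dominant for every player.
So the Nash equilibrium is full contribution by all 9; the group earns 9 × (14 × 0.73 + 5.1 × 14) = 734.58.

734.58 dollars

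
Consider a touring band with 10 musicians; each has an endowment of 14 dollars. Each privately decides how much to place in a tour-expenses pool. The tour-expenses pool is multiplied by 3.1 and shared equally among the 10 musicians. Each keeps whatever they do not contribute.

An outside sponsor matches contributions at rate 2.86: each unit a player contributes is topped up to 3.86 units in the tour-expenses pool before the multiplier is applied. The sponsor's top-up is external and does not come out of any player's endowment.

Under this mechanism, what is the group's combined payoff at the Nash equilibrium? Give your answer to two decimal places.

1675.24 dollars

The effective private return per unit is now 3.1 × 3.86 / 10 = 1.1966 > 1, so every player's dominant strategy flips to full contribution.
At the Nash equilibrium everyone contributes 14. Group total payoff = 3.1 × 3.86 × 140 = 1675.24.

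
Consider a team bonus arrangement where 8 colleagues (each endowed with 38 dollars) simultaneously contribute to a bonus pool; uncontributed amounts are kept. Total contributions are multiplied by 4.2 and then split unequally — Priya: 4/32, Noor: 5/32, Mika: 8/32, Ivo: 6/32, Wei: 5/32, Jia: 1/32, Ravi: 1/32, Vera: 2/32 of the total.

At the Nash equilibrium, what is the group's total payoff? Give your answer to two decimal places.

425.60 dollars

Player j's private return per contributed unit is 4.2 × (j's share). Contributing is weakly dominant for j when that share is at least 1/4.2 = 0.2381, and contributing 0 is dominant otherwise.
Mika alone (share 8/32) is above the threshold, contributing 38; the remaining 7 contribute 0. Total contributed: 38.
The bonus pool pays out 4.2 × 38 = 159.60 in total (split across the unequal shares, but the aggregate is all that matters for the group sum).
The 7 free-riders keep 38 each, adding 266. Group total = 266 + 159.60 = 425.60.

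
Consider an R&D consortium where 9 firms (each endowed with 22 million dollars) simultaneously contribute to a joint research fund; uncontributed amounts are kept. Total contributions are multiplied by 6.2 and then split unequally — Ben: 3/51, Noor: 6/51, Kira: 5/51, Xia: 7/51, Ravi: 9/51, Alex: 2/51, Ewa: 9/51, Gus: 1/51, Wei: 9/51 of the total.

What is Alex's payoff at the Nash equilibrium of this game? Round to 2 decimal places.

A player with share s gets back 6.2·s per unit contributed, so full contribution is dominant for anyone with s > 1/6.2 = 0.1613 and zero contribution is dominant for anyone below.
Ravi, Ewa and Wei clear that bar, contributing 22 each; the remaining 6 contribute 0. Total contributed: 66.
Alex keeps 22 and receives 6.2 × 66 × 2/51 = 16.05 from the joint research fund, for a payoff of 38.05.

38.05 million dollars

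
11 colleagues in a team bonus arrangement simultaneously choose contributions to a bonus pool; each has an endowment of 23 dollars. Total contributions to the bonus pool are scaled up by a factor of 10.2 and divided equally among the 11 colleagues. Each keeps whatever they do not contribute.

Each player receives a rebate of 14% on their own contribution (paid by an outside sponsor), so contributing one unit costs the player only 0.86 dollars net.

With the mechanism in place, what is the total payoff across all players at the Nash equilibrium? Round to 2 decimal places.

Under the mechanism each unit contributed yields (10.2/11) / 0.86 = 1.0782 back to its contributor per unit of net cost, which exceeds 1, making full contribution the dominant choice for everyone.
So the Nash equilibrium is full contribution by all 11; the group earns 11 × (23 × 0.14 + 10.2 × 23) = 2616.02.

2616.02 dollars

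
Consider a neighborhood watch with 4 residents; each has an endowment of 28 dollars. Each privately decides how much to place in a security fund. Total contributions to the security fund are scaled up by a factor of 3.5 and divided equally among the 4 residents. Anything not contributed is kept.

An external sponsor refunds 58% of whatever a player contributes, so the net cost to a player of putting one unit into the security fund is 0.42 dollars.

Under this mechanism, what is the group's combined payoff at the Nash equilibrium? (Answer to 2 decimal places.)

With the mechanism, a contributed unit returns (3.5/4) / 0.42 = 2.0833 per unit of net cost to the contributor — now above 1 — so contributing fully is weakly dominant for every player.
At the Nash equilibrium everyone contributes 28. Group total payoff = 4 × (28 × 0.58 + 3.5 × 28) = 456.96.

456.96 dollars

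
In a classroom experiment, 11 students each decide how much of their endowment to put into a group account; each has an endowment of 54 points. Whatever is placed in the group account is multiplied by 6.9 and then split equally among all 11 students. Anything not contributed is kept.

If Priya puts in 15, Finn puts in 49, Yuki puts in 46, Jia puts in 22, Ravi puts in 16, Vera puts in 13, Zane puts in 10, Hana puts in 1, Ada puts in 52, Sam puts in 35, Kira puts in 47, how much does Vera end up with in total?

232.95 points

Total contributed: 15 + 49 + 46 + 22 + 16 + 13 + 10 + 1 + 52 + 35 + 47 = 306.
Each receives 6.9 × 306 / 11 = 191.95 from the group account.
Vera keeps 54 − 13 = 41, so Vera's payoff is 41 + 191.95 = 232.95.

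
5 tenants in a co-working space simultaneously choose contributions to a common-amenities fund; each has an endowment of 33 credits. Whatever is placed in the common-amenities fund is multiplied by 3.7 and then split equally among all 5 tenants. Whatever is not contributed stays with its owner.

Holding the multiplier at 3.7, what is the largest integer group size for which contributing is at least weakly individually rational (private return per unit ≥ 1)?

Private return per unit is 3.7/(group size), which is ≥ 1 whenever the group size is ≤ 3.7.
The largest such integer is 3.

3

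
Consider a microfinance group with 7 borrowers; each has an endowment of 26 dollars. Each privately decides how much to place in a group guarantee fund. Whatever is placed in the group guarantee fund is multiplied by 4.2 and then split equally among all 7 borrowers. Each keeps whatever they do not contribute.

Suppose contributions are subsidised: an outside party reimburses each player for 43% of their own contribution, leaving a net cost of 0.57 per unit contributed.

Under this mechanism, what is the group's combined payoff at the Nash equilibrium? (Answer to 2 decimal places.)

842.66 dollars

With the mechanism, a contributed unit returns (4.2/7) / 0.57 = 1.0526 per unit of net cost to the contributor — now above 1 — so contributing fully is weakly dominant for every player.
At the Nash equilibrium everyone contributes 26. Group total payoff = 7 × (26 × 0.43 + 4.2 × 26) = 842.66.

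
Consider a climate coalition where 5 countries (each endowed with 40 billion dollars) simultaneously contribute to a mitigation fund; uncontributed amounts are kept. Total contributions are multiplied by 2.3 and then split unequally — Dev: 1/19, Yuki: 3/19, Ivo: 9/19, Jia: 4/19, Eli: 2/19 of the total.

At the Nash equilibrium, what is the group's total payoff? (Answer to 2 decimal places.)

Player j's private return per contributed unit is 2.3 × (j's share). Contributing is weakly dominant for j when that share is at least 1/2.3 = 0.4348, and contributing 0 is dominant otherwise.
Only Ivo (9/19) clears that bar, contributing 40; the remaining 4 contribute 0. Total contributed: 40.
The mitigation fund pays out 2.3 × 40 = 92.00 in total (split across the unequal shares, but the aggregate is all that matters for the group sum).
The 4 free-riders keep 40 each, adding 160. Group total = 160 + 92.00 = 252.00.

252.00 billion dollars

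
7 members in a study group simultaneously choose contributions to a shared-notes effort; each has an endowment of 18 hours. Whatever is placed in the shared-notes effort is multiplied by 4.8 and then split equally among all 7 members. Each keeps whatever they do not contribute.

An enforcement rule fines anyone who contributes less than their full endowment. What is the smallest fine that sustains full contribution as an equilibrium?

5.66 hours

Given the others contribute fully, the best deviation is to contribute 0 (any partial contribution still incurs the fine and gives up units whose private return 0.6857 is below 1).
Deviating from 18 to 0 saves 18 hours but forfeits the deviator's share of the drop in the shared-notes effort: 4.8/7 × 18 = 12.34.
So the deviation gain is 18 − 12.34 = 5.66, and the fine must be at least 5.66 hours to wipe it out.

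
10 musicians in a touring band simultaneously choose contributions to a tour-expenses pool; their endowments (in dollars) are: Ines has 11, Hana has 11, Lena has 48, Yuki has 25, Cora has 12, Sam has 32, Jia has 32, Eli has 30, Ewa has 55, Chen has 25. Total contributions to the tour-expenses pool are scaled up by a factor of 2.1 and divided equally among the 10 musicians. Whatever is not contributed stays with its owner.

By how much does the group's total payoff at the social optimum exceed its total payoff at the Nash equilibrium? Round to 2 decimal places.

The private return per contributed unit is 2.1/10 = 0.2100 < 1 for every player regardless of endowment, so the Nash equilibrium is zero contribution and the group total is Σ E_j = 11 + 11 + 48 + 25 + 12 + 32 + 32 + 30 + 55 + 25 = 281.
Each contributed unit returns 2.100 to the group, so the social optimum is full contribution by everyone: group total = 2.100 × 281 = 590.10.
Efficiency loss = (2.100 − 1) × 281 = 309.10.

309.10 dollars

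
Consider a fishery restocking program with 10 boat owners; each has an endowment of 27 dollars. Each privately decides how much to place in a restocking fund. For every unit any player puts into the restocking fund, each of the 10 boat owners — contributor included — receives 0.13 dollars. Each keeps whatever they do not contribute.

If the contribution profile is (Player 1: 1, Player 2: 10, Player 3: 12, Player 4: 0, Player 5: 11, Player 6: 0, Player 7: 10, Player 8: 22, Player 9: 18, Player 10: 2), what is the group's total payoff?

Total contributed: 1 + 10 + 12 + 0 + 11 + 0 + 10 + 22 + 18 + 2 = 86; total kept: 10 × 27 − 86 = 184.
The restocking fund pays out 0.13 × 10 × 86 = 111.80 in aggregate.
Group total = 184 + 111.80 = 295.80.

295.80 dollars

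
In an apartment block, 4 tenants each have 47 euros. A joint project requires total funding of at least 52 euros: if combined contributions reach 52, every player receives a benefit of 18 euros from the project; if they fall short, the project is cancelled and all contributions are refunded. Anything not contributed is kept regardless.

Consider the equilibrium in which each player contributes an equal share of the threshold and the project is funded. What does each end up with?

52 euros

Equal share of the threshold: 52/4 = 13.
At this profile no one gains by cutting their contribution: any cut drops the total below 52, the project is cancelled, contributions are refunded, and the deviator ends with 47, which is less than 47 − 13 + 18 = 52. Contributing more than 13 just wastes the excess. So contributing exactly 13 is a best response.
Each player's payoff: 47 − 13 + 18 = 52.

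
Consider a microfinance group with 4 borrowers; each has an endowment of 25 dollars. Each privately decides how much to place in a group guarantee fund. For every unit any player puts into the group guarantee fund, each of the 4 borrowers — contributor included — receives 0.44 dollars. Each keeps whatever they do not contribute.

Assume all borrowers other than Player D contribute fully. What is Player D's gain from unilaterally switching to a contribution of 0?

14.00 dollars

Switching from a contribution of 25 to 0 lets Player D keep an extra 25 dollars, but lowers the group guarantee fund by 25, which costs Player D their own share of that drop: 0.44 × 25 = 11.00.
Net gain = 25 − 11.00 = 14.00. The private return per contributed unit (0.44) is below 1, so free-riding is indeed the best response regardless of what the others do.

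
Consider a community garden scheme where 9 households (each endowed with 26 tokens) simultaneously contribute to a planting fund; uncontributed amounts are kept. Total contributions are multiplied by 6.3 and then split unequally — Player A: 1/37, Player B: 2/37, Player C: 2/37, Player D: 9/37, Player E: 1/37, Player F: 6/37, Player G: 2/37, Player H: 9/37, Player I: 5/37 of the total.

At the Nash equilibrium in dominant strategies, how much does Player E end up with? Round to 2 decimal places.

39.28 tokens

A player with share s gets back 6.3·s per unit contributed, so full contribution is dominant for anyone with s > 1/6.3 = 0.1587 and zero contribution is dominant for anyone below.
Player D, Player F and Player H clear that bar, contributing 26 each; the remaining 6 contribute 0. Total contributed: 78.
Player E keeps 26 and receives 6.3 × 78 × 1/37 = 13.28 from the planting fund, for a payoff of 39.28.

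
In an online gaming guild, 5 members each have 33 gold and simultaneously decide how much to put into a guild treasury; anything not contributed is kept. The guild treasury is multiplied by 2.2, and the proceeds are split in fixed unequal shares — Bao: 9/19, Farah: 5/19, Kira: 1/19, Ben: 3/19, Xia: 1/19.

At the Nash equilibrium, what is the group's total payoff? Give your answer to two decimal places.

Each unit j contributes comes back to j as 2.2 × (j's share), so j prefers to contribute only if that share exceeds 1/2.2 = 0.4545; otherwise keeping the unit dominates.
Bao alone (share 9/19) is above the threshold, contributing 33; the remaining 4 contribute 0. Total contributed: 33.
The guild treasury pays out 2.2 × 33 = 72.60 in total (split across the unequal shares, but the aggregate is all that matters for the group sum).
The 4 free-riders keep 33 each, adding 132. Group total = 132 + 72.60 = 204.60.

204.60 gold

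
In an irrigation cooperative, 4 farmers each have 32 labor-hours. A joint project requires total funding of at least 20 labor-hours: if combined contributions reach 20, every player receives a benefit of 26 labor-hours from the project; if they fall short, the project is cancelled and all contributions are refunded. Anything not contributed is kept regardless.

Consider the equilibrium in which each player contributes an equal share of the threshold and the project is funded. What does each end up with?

53 labor-hours

Equal share of the threshold: 20/4 = 5.
At this profile no one gains by cutting their contribution: any cut drops the total below 20, the project is cancelled, contributions are refunded, and the deviator ends with 32, which is less than 32 − 5 + 26 = 53. Contributing more than 5 just wastes the excess. So contributing exactly 5 is a best response.
Each player's payoff: 32 − 5 + 26 = 53.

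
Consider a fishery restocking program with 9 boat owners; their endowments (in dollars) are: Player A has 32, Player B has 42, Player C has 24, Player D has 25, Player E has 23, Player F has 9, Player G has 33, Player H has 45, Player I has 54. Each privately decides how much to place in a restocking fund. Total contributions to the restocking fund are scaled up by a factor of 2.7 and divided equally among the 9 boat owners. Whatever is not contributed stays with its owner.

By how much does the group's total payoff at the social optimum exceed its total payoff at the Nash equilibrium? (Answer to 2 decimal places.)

The private return per contributed unit is 2.7/9 = 0.3000 < 1 for every player regardless of endowment, so the Nash equilibrium is zero contribution and the group total is Σ E_j = 32 + 42 + 24 + 25 + 23 + 9 + 33 + 45 + 54 = 287.
Each contributed unit returns 2.700 to the group, so the social optimum is full contribution by everyone: group total = 2.700 × 287 = 774.90.
Efficiency loss = (2.700 − 1) × 287 = 487.90.

487.90 dollars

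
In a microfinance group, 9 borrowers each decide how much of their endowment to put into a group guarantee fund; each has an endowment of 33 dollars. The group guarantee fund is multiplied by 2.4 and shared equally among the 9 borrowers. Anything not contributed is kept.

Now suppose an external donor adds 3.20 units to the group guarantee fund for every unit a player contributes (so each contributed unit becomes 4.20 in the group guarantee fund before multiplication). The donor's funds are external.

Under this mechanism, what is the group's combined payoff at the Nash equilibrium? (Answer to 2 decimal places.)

The effective private return per unit is now 2.4 × 4.20 / 9 = 1.1200 > 1, so every player's dominant strategy flips to full contribution.
So the Nash equilibrium is full contribution by all 9; the group earns 2.4 × 4.20 × 297 = 2993.76.

2993.76 dollars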